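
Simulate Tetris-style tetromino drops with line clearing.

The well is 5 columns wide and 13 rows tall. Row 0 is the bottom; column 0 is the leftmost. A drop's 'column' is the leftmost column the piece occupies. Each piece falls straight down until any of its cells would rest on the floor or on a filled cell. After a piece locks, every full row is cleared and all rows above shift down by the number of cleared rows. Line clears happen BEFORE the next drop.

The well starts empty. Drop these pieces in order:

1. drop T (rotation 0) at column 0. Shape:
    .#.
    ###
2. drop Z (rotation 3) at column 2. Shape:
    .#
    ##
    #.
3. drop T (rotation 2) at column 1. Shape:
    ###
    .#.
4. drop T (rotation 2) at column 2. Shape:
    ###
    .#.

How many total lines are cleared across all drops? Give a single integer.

Answer: 0

Derivation:
Drop 1: T rot0 at col 0 lands with bottom-row=0; cleared 0 line(s) (total 0); column heights now [1 2 1 0 0], max=2
Drop 2: Z rot3 at col 2 lands with bottom-row=1; cleared 0 line(s) (total 0); column heights now [1 2 3 4 0], max=4
Drop 3: T rot2 at col 1 lands with bottom-row=3; cleared 0 line(s) (total 0); column heights now [1 5 5 5 0], max=5
Drop 4: T rot2 at col 2 lands with bottom-row=5; cleared 0 line(s) (total 0); column heights now [1 5 7 7 7], max=7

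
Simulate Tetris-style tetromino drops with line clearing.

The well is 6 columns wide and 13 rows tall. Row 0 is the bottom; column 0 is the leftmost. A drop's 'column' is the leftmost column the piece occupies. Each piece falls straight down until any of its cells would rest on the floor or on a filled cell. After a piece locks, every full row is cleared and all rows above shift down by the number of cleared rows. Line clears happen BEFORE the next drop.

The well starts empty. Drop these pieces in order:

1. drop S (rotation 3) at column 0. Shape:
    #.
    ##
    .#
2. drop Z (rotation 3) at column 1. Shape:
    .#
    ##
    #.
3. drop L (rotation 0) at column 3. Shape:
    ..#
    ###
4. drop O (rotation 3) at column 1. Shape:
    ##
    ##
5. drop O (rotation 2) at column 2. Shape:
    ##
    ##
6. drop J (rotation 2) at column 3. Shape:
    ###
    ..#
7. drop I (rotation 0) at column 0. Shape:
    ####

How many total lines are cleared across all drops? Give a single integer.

Drop 1: S rot3 at col 0 lands with bottom-row=0; cleared 0 line(s) (total 0); column heights now [3 2 0 0 0 0], max=3
Drop 2: Z rot3 at col 1 lands with bottom-row=2; cleared 0 line(s) (total 0); column heights now [3 4 5 0 0 0], max=5
Drop 3: L rot0 at col 3 lands with bottom-row=0; cleared 0 line(s) (total 0); column heights now [3 4 5 1 1 2], max=5
Drop 4: O rot3 at col 1 lands with bottom-row=5; cleared 0 line(s) (total 0); column heights now [3 7 7 1 1 2], max=7
Drop 5: O rot2 at col 2 lands with bottom-row=7; cleared 0 line(s) (total 0); column heights now [3 7 9 9 1 2], max=9
Drop 6: J rot2 at col 3 lands with bottom-row=8; cleared 0 line(s) (total 0); column heights now [3 7 9 10 10 10], max=10
Drop 7: I rot0 at col 0 lands with bottom-row=10; cleared 0 line(s) (total 0); column heights now [11 11 11 11 10 10], max=11

Answer: 0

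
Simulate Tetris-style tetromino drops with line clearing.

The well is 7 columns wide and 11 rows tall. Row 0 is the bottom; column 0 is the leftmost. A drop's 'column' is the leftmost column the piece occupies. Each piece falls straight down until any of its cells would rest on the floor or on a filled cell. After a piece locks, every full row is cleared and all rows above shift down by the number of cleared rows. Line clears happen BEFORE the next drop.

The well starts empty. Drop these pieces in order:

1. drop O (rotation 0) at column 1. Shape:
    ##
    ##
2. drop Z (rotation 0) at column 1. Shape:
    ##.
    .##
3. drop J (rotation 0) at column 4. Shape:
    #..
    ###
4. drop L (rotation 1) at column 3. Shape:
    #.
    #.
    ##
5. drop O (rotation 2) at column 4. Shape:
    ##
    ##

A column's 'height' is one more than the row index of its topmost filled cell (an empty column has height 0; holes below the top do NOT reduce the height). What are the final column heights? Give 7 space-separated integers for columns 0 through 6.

Answer: 0 4 4 6 6 6 1

Derivation:
Drop 1: O rot0 at col 1 lands with bottom-row=0; cleared 0 line(s) (total 0); column heights now [0 2 2 0 0 0 0], max=2
Drop 2: Z rot0 at col 1 lands with bottom-row=2; cleared 0 line(s) (total 0); column heights now [0 4 4 3 0 0 0], max=4
Drop 3: J rot0 at col 4 lands with bottom-row=0; cleared 0 line(s) (total 0); column heights now [0 4 4 3 2 1 1], max=4
Drop 4: L rot1 at col 3 lands with bottom-row=3; cleared 0 line(s) (total 0); column heights now [0 4 4 6 4 1 1], max=6
Drop 5: O rot2 at col 4 lands with bottom-row=4; cleared 0 line(s) (total 0); column heights now [0 4 4 6 6 6 1], max=6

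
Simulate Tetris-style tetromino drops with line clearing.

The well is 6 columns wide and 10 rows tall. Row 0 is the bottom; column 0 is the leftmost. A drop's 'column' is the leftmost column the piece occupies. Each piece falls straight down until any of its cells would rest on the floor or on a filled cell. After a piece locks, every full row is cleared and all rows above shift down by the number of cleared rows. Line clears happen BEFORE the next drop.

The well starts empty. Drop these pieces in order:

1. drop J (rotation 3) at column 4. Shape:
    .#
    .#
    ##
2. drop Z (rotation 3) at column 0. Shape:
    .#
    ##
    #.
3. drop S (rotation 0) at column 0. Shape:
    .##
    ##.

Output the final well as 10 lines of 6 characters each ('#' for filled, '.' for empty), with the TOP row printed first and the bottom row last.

Answer: ......
......
......
......
......
.##...
##....
.#...#
##...#
#...##

Derivation:
Drop 1: J rot3 at col 4 lands with bottom-row=0; cleared 0 line(s) (total 0); column heights now [0 0 0 0 1 3], max=3
Drop 2: Z rot3 at col 0 lands with bottom-row=0; cleared 0 line(s) (total 0); column heights now [2 3 0 0 1 3], max=3
Drop 3: S rot0 at col 0 lands with bottom-row=3; cleared 0 line(s) (total 0); column heights now [4 5 5 0 1 3], max=5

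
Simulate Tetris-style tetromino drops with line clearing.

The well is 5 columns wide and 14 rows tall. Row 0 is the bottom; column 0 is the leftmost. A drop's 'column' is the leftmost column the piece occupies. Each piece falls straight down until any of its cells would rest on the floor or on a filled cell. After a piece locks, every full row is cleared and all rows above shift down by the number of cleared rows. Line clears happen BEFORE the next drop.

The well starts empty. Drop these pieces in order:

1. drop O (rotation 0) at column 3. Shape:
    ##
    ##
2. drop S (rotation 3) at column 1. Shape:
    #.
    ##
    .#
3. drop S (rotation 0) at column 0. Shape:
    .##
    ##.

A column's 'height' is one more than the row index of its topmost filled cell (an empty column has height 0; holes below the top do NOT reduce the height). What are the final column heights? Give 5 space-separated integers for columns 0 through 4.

Drop 1: O rot0 at col 3 lands with bottom-row=0; cleared 0 line(s) (total 0); column heights now [0 0 0 2 2], max=2
Drop 2: S rot3 at col 1 lands with bottom-row=0; cleared 0 line(s) (total 0); column heights now [0 3 2 2 2], max=3
Drop 3: S rot0 at col 0 lands with bottom-row=3; cleared 0 line(s) (total 0); column heights now [4 5 5 2 2], max=5

Answer: 4 5 5 2 2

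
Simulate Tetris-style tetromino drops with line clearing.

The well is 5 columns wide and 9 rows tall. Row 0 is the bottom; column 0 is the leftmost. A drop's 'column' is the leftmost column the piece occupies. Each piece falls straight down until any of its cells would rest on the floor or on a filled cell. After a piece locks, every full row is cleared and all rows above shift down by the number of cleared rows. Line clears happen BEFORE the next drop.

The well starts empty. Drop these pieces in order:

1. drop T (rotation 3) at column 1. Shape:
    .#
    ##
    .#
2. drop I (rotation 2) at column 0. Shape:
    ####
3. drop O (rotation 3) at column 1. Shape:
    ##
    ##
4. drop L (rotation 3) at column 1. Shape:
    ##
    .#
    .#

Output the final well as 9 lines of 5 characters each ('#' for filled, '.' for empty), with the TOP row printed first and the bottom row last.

Answer: .##..
..#..
..#..
.##..
.##..
####.
..#..
.##..
..#..

Derivation:
Drop 1: T rot3 at col 1 lands with bottom-row=0; cleared 0 line(s) (total 0); column heights now [0 2 3 0 0], max=3
Drop 2: I rot2 at col 0 lands with bottom-row=3; cleared 0 line(s) (total 0); column heights now [4 4 4 4 0], max=4
Drop 3: O rot3 at col 1 lands with bottom-row=4; cleared 0 line(s) (total 0); column heights now [4 6 6 4 0], max=6
Drop 4: L rot3 at col 1 lands with bottom-row=6; cleared 0 line(s) (total 0); column heights now [4 9 9 4 0], max=9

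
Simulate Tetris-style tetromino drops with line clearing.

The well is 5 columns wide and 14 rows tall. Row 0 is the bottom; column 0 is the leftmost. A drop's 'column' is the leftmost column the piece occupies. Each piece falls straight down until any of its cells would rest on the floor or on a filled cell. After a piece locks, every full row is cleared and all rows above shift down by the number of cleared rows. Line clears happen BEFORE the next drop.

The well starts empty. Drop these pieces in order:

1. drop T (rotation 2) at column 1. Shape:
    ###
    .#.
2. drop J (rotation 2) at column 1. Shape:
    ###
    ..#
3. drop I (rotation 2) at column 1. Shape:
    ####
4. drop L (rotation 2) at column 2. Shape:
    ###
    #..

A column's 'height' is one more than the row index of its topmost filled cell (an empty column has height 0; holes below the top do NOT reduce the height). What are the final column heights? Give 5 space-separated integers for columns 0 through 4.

Answer: 0 5 7 7 7

Derivation:
Drop 1: T rot2 at col 1 lands with bottom-row=0; cleared 0 line(s) (total 0); column heights now [0 2 2 2 0], max=2
Drop 2: J rot2 at col 1 lands with bottom-row=2; cleared 0 line(s) (total 0); column heights now [0 4 4 4 0], max=4
Drop 3: I rot2 at col 1 lands with bottom-row=4; cleared 0 line(s) (total 0); column heights now [0 5 5 5 5], max=5
Drop 4: L rot2 at col 2 lands with bottom-row=5; cleared 0 line(s) (total 0); column heights now [0 5 7 7 7], max=7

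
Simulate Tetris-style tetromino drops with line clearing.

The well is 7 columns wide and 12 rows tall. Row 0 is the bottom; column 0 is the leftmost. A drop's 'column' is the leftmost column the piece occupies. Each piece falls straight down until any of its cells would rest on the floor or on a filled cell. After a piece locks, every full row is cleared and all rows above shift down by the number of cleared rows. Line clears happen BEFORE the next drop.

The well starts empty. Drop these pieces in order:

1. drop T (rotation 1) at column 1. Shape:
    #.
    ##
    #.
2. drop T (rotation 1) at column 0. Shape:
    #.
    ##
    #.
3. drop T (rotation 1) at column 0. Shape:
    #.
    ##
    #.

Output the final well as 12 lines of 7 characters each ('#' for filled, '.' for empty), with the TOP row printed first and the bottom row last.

Drop 1: T rot1 at col 1 lands with bottom-row=0; cleared 0 line(s) (total 0); column heights now [0 3 2 0 0 0 0], max=3
Drop 2: T rot1 at col 0 lands with bottom-row=2; cleared 0 line(s) (total 0); column heights now [5 4 2 0 0 0 0], max=5
Drop 3: T rot1 at col 0 lands with bottom-row=5; cleared 0 line(s) (total 0); column heights now [8 7 2 0 0 0 0], max=8

Answer: .......
.......
.......
.......
#......
##.....
#......
#......
##.....
##.....
.##....
.#.....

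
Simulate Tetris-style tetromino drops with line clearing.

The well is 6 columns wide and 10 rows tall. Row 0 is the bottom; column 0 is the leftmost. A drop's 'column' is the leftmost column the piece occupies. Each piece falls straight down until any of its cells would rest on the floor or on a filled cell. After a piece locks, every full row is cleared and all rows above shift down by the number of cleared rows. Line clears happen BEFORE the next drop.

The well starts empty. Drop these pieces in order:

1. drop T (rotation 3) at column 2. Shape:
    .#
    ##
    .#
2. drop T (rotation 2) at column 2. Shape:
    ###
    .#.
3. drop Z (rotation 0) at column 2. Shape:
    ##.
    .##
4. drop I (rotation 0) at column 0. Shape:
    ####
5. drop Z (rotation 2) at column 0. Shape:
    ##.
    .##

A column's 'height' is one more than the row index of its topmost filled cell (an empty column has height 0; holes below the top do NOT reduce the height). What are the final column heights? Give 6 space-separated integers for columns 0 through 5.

Answer: 10 10 9 8 6 0

Derivation:
Drop 1: T rot3 at col 2 lands with bottom-row=0; cleared 0 line(s) (total 0); column heights now [0 0 2 3 0 0], max=3
Drop 2: T rot2 at col 2 lands with bottom-row=3; cleared 0 line(s) (total 0); column heights now [0 0 5 5 5 0], max=5
Drop 3: Z rot0 at col 2 lands with bottom-row=5; cleared 0 line(s) (total 0); column heights now [0 0 7 7 6 0], max=7
Drop 4: I rot0 at col 0 lands with bottom-row=7; cleared 0 line(s) (total 0); column heights now [8 8 8 8 6 0], max=8
Drop 5: Z rot2 at col 0 lands with bottom-row=8; cleared 0 line(s) (total 0); column heights now [10 10 9 8 6 0], max=10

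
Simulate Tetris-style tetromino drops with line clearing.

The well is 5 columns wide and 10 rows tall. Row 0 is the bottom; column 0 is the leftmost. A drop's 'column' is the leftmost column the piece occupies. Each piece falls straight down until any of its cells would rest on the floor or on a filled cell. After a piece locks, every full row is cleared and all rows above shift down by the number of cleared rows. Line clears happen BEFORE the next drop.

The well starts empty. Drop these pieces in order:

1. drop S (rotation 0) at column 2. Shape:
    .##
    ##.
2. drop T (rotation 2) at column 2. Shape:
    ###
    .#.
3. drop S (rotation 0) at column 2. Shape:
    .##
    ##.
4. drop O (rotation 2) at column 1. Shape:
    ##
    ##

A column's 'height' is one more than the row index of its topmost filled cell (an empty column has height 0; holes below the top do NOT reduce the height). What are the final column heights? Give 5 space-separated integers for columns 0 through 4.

Drop 1: S rot0 at col 2 lands with bottom-row=0; cleared 0 line(s) (total 0); column heights now [0 0 1 2 2], max=2
Drop 2: T rot2 at col 2 lands with bottom-row=2; cleared 0 line(s) (total 0); column heights now [0 0 4 4 4], max=4
Drop 3: S rot0 at col 2 lands with bottom-row=4; cleared 0 line(s) (total 0); column heights now [0 0 5 6 6], max=6
Drop 4: O rot2 at col 1 lands with bottom-row=5; cleared 0 line(s) (total 0); column heights now [0 7 7 6 6], max=7

Answer: 0 7 7 6 6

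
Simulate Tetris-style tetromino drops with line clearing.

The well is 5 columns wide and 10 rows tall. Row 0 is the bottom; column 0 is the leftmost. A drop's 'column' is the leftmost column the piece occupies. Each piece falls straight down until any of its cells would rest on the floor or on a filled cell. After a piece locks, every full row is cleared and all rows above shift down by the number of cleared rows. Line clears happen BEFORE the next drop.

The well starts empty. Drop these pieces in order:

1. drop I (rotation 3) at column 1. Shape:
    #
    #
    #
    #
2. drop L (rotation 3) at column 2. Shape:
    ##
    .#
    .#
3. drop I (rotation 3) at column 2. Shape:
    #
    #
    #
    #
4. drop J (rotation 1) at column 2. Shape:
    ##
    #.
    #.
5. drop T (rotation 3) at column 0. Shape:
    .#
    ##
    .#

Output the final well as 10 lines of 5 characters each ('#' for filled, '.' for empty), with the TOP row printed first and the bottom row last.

Answer: ..##.
..#..
..#..
.##..
###..
.##..
.##..
.###.
.#.#.
.#.#.

Derivation:
Drop 1: I rot3 at col 1 lands with bottom-row=0; cleared 0 line(s) (total 0); column heights now [0 4 0 0 0], max=4
Drop 2: L rot3 at col 2 lands with bottom-row=0; cleared 0 line(s) (total 0); column heights now [0 4 3 3 0], max=4
Drop 3: I rot3 at col 2 lands with bottom-row=3; cleared 0 line(s) (total 0); column heights now [0 4 7 3 0], max=7
Drop 4: J rot1 at col 2 lands with bottom-row=7; cleared 0 line(s) (total 0); column heights now [0 4 10 10 0], max=10
Drop 5: T rot3 at col 0 lands with bottom-row=4; cleared 0 line(s) (total 0); column heights now [6 7 10 10 0], max=10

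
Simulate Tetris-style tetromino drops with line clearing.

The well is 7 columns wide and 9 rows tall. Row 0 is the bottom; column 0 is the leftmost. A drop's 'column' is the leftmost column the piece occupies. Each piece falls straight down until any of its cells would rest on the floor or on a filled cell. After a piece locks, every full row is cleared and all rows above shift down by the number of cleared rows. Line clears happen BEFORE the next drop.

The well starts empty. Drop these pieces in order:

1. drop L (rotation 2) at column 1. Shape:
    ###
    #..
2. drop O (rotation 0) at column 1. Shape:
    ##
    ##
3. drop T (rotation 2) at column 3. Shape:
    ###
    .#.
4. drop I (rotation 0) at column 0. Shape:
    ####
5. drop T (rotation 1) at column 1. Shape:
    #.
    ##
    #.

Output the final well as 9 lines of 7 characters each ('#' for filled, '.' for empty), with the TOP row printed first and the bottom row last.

Drop 1: L rot2 at col 1 lands with bottom-row=0; cleared 0 line(s) (total 0); column heights now [0 2 2 2 0 0 0], max=2
Drop 2: O rot0 at col 1 lands with bottom-row=2; cleared 0 line(s) (total 0); column heights now [0 4 4 2 0 0 0], max=4
Drop 3: T rot2 at col 3 lands with bottom-row=1; cleared 0 line(s) (total 0); column heights now [0 4 4 3 3 3 0], max=4
Drop 4: I rot0 at col 0 lands with bottom-row=4; cleared 0 line(s) (total 0); column heights now [5 5 5 5 3 3 0], max=5
Drop 5: T rot1 at col 1 lands with bottom-row=5; cleared 0 line(s) (total 0); column heights now [5 8 7 5 3 3 0], max=8

Answer: .......
.#.....
.##....
.#.....
####...
.##....
.#####.
.####..
.#.....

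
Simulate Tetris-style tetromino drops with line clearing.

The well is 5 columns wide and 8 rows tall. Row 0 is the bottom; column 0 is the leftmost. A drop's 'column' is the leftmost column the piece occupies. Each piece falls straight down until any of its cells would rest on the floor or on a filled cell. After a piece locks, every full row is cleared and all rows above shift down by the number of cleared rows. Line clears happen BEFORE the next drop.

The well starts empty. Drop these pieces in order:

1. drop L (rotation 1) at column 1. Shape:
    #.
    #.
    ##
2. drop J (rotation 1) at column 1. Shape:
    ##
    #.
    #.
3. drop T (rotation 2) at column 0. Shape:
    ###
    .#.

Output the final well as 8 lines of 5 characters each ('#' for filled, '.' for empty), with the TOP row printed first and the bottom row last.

Answer: ###..
.#...
.##..
.#...
.#...
.#...
.#...
.##..

Derivation:
Drop 1: L rot1 at col 1 lands with bottom-row=0; cleared 0 line(s) (total 0); column heights now [0 3 1 0 0], max=3
Drop 2: J rot1 at col 1 lands with bottom-row=3; cleared 0 line(s) (total 0); column heights now [0 6 6 0 0], max=6
Drop 3: T rot2 at col 0 lands with bottom-row=6; cleared 0 line(s) (total 0); column heights now [8 8 8 0 0], max=8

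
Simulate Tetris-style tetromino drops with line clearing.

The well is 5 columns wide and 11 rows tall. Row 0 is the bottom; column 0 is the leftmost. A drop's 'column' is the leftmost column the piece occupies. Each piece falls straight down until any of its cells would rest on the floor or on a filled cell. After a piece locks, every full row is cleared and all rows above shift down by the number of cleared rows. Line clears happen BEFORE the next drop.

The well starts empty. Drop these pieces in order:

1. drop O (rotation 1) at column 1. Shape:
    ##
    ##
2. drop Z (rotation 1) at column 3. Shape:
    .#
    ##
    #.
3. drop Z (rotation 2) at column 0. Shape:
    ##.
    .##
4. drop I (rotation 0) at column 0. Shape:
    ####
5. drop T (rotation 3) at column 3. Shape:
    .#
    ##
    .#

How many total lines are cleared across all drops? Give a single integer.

Answer: 1

Derivation:
Drop 1: O rot1 at col 1 lands with bottom-row=0; cleared 0 line(s) (total 0); column heights now [0 2 2 0 0], max=2
Drop 2: Z rot1 at col 3 lands with bottom-row=0; cleared 0 line(s) (total 0); column heights now [0 2 2 2 3], max=3
Drop 3: Z rot2 at col 0 lands with bottom-row=2; cleared 0 line(s) (total 0); column heights now [4 4 3 2 3], max=4
Drop 4: I rot0 at col 0 lands with bottom-row=4; cleared 0 line(s) (total 0); column heights now [5 5 5 5 3], max=5
Drop 5: T rot3 at col 3 lands with bottom-row=4; cleared 1 line(s) (total 1); column heights now [4 4 3 5 6], max=6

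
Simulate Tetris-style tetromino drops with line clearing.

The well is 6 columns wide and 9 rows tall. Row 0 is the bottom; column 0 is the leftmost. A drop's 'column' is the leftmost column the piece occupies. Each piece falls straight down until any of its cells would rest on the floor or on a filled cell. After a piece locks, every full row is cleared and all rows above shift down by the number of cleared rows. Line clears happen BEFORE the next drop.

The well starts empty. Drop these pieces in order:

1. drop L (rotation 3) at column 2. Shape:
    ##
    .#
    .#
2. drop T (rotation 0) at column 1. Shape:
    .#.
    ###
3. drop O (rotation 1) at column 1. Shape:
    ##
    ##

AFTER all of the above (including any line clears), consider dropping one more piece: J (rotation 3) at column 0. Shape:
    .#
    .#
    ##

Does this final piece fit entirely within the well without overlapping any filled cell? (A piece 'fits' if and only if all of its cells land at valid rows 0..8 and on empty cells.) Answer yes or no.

Drop 1: L rot3 at col 2 lands with bottom-row=0; cleared 0 line(s) (total 0); column heights now [0 0 3 3 0 0], max=3
Drop 2: T rot0 at col 1 lands with bottom-row=3; cleared 0 line(s) (total 0); column heights now [0 4 5 4 0 0], max=5
Drop 3: O rot1 at col 1 lands with bottom-row=5; cleared 0 line(s) (total 0); column heights now [0 7 7 4 0 0], max=7
Test piece J rot3 at col 0 (width 2): heights before test = [0 7 7 4 0 0]; fits = False

Answer: no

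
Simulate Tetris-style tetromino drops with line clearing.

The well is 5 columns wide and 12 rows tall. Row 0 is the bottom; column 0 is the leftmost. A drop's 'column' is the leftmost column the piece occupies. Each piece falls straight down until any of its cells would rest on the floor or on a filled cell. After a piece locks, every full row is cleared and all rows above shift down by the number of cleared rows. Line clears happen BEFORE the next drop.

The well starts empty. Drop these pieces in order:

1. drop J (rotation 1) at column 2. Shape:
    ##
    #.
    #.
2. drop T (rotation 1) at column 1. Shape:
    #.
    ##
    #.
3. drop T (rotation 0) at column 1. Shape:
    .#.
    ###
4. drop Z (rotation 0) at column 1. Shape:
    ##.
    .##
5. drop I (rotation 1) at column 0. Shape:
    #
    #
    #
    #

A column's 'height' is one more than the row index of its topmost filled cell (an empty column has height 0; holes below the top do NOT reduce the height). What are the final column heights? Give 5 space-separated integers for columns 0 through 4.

Drop 1: J rot1 at col 2 lands with bottom-row=0; cleared 0 line(s) (total 0); column heights now [0 0 3 3 0], max=3
Drop 2: T rot1 at col 1 lands with bottom-row=2; cleared 0 line(s) (total 0); column heights now [0 5 4 3 0], max=5
Drop 3: T rot0 at col 1 lands with bottom-row=5; cleared 0 line(s) (total 0); column heights now [0 6 7 6 0], max=7
Drop 4: Z rot0 at col 1 lands with bottom-row=7; cleared 0 line(s) (total 0); column heights now [0 9 9 8 0], max=9
Drop 5: I rot1 at col 0 lands with bottom-row=0; cleared 0 line(s) (total 0); column heights now [4 9 9 8 0], max=9

Answer: 4 9 9 8 0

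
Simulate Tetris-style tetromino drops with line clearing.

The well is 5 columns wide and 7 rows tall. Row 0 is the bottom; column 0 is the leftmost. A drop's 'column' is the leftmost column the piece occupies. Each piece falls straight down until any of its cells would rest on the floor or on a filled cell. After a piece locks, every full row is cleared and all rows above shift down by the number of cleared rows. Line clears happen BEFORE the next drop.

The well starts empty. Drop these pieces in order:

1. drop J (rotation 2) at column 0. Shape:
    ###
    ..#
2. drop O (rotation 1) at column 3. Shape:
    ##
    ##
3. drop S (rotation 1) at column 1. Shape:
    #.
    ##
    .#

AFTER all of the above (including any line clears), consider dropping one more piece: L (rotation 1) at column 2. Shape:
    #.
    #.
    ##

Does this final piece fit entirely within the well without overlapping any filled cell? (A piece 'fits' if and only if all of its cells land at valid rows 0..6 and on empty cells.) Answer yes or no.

Drop 1: J rot2 at col 0 lands with bottom-row=0; cleared 0 line(s) (total 0); column heights now [2 2 2 0 0], max=2
Drop 2: O rot1 at col 3 lands with bottom-row=0; cleared 1 line(s) (total 1); column heights now [0 0 1 1 1], max=1
Drop 3: S rot1 at col 1 lands with bottom-row=1; cleared 0 line(s) (total 1); column heights now [0 4 3 1 1], max=4
Test piece L rot1 at col 2 (width 2): heights before test = [0 4 3 1 1]; fits = True

Answer: yes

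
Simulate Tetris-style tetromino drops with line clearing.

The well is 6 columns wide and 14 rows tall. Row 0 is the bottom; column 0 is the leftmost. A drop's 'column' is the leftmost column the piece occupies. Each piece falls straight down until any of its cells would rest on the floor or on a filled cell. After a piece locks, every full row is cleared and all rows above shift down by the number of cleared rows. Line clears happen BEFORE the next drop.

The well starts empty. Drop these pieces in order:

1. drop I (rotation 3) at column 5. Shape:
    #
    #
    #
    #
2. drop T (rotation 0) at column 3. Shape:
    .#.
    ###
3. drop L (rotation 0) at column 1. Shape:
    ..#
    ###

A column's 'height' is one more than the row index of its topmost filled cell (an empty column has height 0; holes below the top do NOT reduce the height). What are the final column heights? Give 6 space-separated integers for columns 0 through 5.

Drop 1: I rot3 at col 5 lands with bottom-row=0; cleared 0 line(s) (total 0); column heights now [0 0 0 0 0 4], max=4
Drop 2: T rot0 at col 3 lands with bottom-row=4; cleared 0 line(s) (total 0); column heights now [0 0 0 5 6 5], max=6
Drop 3: L rot0 at col 1 lands with bottom-row=5; cleared 0 line(s) (total 0); column heights now [0 6 6 7 6 5], max=7

Answer: 0 6 6 7 6 5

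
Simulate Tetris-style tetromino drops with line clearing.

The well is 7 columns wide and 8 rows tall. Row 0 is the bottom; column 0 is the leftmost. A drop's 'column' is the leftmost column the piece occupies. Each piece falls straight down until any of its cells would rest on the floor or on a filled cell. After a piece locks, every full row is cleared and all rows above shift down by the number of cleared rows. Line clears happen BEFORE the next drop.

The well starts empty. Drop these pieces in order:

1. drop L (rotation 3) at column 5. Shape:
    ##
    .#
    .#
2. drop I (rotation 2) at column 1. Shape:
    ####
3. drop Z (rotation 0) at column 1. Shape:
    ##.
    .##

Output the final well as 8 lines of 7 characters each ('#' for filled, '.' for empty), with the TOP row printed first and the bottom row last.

Answer: .......
.......
.......
.......
.......
.##..##
..##..#
.####.#

Derivation:
Drop 1: L rot3 at col 5 lands with bottom-row=0; cleared 0 line(s) (total 0); column heights now [0 0 0 0 0 3 3], max=3
Drop 2: I rot2 at col 1 lands with bottom-row=0; cleared 0 line(s) (total 0); column heights now [0 1 1 1 1 3 3], max=3
Drop 3: Z rot0 at col 1 lands with bottom-row=1; cleared 0 line(s) (total 0); column heights now [0 3 3 2 1 3 3], max=3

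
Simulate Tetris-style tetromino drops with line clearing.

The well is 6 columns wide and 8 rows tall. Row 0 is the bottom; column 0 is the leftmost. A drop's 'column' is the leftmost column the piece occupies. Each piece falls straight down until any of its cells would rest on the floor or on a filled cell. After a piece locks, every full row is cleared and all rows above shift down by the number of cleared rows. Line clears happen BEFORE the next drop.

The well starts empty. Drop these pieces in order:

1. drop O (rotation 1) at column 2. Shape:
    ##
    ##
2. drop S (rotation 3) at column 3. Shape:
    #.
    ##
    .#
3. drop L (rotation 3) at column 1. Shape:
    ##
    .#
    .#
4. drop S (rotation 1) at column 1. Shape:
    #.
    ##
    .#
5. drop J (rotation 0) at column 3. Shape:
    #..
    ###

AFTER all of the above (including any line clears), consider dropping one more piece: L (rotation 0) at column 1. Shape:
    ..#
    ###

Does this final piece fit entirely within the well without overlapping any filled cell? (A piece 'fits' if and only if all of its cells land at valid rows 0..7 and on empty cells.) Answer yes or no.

Drop 1: O rot1 at col 2 lands with bottom-row=0; cleared 0 line(s) (total 0); column heights now [0 0 2 2 0 0], max=2
Drop 2: S rot3 at col 3 lands with bottom-row=1; cleared 0 line(s) (total 0); column heights now [0 0 2 4 3 0], max=4
Drop 3: L rot3 at col 1 lands with bottom-row=2; cleared 0 line(s) (total 0); column heights now [0 5 5 4 3 0], max=5
Drop 4: S rot1 at col 1 lands with bottom-row=5; cleared 0 line(s) (total 0); column heights now [0 8 7 4 3 0], max=8
Drop 5: J rot0 at col 3 lands with bottom-row=4; cleared 0 line(s) (total 0); column heights now [0 8 7 6 5 5], max=8
Test piece L rot0 at col 1 (width 3): heights before test = [0 8 7 6 5 5]; fits = False

Answer: no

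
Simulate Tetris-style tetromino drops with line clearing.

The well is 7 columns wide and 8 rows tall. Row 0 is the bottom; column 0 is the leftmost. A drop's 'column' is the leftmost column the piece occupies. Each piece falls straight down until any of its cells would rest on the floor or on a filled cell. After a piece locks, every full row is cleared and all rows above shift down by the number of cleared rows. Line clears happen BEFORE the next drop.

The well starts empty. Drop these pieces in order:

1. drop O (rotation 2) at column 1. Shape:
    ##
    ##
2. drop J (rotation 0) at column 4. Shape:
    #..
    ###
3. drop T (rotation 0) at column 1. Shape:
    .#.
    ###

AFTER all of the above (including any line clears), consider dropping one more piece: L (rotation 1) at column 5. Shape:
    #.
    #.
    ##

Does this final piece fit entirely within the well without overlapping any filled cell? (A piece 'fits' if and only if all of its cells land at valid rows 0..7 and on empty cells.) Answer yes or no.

Drop 1: O rot2 at col 1 lands with bottom-row=0; cleared 0 line(s) (total 0); column heights now [0 2 2 0 0 0 0], max=2
Drop 2: J rot0 at col 4 lands with bottom-row=0; cleared 0 line(s) (total 0); column heights now [0 2 2 0 2 1 1], max=2
Drop 3: T rot0 at col 1 lands with bottom-row=2; cleared 0 line(s) (total 0); column heights now [0 3 4 3 2 1 1], max=4
Test piece L rot1 at col 5 (width 2): heights before test = [0 3 4 3 2 1 1]; fits = True

Answer: yes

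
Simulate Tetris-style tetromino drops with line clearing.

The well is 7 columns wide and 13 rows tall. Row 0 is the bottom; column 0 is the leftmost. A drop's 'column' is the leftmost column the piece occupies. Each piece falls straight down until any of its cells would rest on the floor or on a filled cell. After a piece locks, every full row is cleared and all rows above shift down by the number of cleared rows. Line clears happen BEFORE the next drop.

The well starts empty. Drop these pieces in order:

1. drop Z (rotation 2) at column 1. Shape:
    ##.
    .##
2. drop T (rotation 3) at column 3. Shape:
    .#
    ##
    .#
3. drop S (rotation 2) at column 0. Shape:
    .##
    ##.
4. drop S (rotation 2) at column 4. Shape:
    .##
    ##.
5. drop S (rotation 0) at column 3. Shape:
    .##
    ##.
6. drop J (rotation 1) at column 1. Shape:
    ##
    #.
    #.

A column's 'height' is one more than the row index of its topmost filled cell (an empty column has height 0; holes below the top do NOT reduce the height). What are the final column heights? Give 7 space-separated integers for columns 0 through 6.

Drop 1: Z rot2 at col 1 lands with bottom-row=0; cleared 0 line(s) (total 0); column heights now [0 2 2 1 0 0 0], max=2
Drop 2: T rot3 at col 3 lands with bottom-row=0; cleared 0 line(s) (total 0); column heights now [0 2 2 2 3 0 0], max=3
Drop 3: S rot2 at col 0 lands with bottom-row=2; cleared 0 line(s) (total 0); column heights now [3 4 4 2 3 0 0], max=4
Drop 4: S rot2 at col 4 lands with bottom-row=3; cleared 0 line(s) (total 0); column heights now [3 4 4 2 4 5 5], max=5
Drop 5: S rot0 at col 3 lands with bottom-row=4; cleared 0 line(s) (total 0); column heights now [3 4 4 5 6 6 5], max=6
Drop 6: J rot1 at col 1 lands with bottom-row=4; cleared 0 line(s) (total 0); column heights now [3 7 7 5 6 6 5], max=7

Answer: 3 7 7 5 6 6 5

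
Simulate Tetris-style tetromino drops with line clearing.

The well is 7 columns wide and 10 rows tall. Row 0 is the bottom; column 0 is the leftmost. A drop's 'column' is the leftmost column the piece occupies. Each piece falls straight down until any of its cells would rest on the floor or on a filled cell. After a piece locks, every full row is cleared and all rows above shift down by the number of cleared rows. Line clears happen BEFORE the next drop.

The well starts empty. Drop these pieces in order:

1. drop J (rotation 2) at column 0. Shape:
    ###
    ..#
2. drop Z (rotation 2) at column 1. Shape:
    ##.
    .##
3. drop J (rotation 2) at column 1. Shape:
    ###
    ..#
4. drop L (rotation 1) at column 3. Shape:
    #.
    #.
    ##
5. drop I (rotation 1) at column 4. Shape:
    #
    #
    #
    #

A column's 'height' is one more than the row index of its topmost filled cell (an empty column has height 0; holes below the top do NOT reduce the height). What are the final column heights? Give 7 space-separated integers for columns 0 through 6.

Drop 1: J rot2 at col 0 lands with bottom-row=0; cleared 0 line(s) (total 0); column heights now [2 2 2 0 0 0 0], max=2
Drop 2: Z rot2 at col 1 lands with bottom-row=2; cleared 0 line(s) (total 0); column heights now [2 4 4 3 0 0 0], max=4
Drop 3: J rot2 at col 1 lands with bottom-row=3; cleared 0 line(s) (total 0); column heights now [2 5 5 5 0 0 0], max=5
Drop 4: L rot1 at col 3 lands with bottom-row=5; cleared 0 line(s) (total 0); column heights now [2 5 5 8 6 0 0], max=8
Drop 5: I rot1 at col 4 lands with bottom-row=6; cleared 0 line(s) (total 0); column heights now [2 5 5 8 10 0 0], max=10

Answer: 2 5 5 8 10 0 0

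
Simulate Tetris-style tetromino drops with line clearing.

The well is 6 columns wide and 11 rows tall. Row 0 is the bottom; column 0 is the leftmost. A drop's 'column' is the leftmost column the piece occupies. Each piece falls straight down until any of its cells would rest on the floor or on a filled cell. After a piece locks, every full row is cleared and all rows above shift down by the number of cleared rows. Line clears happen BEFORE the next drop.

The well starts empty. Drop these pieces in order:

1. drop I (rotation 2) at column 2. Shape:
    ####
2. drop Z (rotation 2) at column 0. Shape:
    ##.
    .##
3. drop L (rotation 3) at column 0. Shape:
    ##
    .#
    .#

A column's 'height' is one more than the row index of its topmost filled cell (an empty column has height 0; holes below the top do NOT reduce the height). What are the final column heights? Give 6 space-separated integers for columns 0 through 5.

Drop 1: I rot2 at col 2 lands with bottom-row=0; cleared 0 line(s) (total 0); column heights now [0 0 1 1 1 1], max=1
Drop 2: Z rot2 at col 0 lands with bottom-row=1; cleared 0 line(s) (total 0); column heights now [3 3 2 1 1 1], max=3
Drop 3: L rot3 at col 0 lands with bottom-row=3; cleared 0 line(s) (total 0); column heights now [6 6 2 1 1 1], max=6

Answer: 6 6 2 1 1 1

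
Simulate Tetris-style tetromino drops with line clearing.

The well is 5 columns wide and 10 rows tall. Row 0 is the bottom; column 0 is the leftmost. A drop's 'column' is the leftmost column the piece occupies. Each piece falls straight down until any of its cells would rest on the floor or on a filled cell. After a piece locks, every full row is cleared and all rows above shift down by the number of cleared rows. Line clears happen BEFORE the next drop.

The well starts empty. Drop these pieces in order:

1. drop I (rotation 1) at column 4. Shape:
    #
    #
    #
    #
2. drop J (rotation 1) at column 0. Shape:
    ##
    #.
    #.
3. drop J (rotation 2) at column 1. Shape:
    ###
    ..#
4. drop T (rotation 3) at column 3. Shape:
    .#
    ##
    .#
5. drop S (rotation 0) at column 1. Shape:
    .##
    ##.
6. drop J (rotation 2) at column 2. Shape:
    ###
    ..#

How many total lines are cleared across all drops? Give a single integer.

Drop 1: I rot1 at col 4 lands with bottom-row=0; cleared 0 line(s) (total 0); column heights now [0 0 0 0 4], max=4
Drop 2: J rot1 at col 0 lands with bottom-row=0; cleared 0 line(s) (total 0); column heights now [3 3 0 0 4], max=4
Drop 3: J rot2 at col 1 lands with bottom-row=2; cleared 0 line(s) (total 0); column heights now [3 4 4 4 4], max=4
Drop 4: T rot3 at col 3 lands with bottom-row=4; cleared 0 line(s) (total 0); column heights now [3 4 4 6 7], max=7
Drop 5: S rot0 at col 1 lands with bottom-row=5; cleared 0 line(s) (total 0); column heights now [3 6 7 7 7], max=7
Drop 6: J rot2 at col 2 lands with bottom-row=7; cleared 0 line(s) (total 0); column heights now [3 6 9 9 9], max=9

Answer: 0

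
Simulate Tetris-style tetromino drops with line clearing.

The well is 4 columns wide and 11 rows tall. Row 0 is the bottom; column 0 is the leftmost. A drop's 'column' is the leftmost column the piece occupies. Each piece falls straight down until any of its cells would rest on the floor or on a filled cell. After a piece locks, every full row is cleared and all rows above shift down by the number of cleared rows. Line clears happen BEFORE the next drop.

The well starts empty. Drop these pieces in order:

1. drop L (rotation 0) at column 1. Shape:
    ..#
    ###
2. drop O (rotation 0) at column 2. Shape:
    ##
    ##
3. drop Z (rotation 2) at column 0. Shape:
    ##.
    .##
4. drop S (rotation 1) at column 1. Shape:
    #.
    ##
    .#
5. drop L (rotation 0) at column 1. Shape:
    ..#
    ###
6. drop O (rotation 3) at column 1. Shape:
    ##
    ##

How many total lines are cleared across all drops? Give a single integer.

Drop 1: L rot0 at col 1 lands with bottom-row=0; cleared 0 line(s) (total 0); column heights now [0 1 1 2], max=2
Drop 2: O rot0 at col 2 lands with bottom-row=2; cleared 0 line(s) (total 0); column heights now [0 1 4 4], max=4
Drop 3: Z rot2 at col 0 lands with bottom-row=4; cleared 0 line(s) (total 0); column heights now [6 6 5 4], max=6
Drop 4: S rot1 at col 1 lands with bottom-row=5; cleared 0 line(s) (total 0); column heights now [6 8 7 4], max=8
Drop 5: L rot0 at col 1 lands with bottom-row=8; cleared 0 line(s) (total 0); column heights now [6 9 9 10], max=10
Drop 6: O rot3 at col 1 lands with bottom-row=9; cleared 0 line(s) (total 0); column heights now [6 11 11 10], max=11

Answer: 0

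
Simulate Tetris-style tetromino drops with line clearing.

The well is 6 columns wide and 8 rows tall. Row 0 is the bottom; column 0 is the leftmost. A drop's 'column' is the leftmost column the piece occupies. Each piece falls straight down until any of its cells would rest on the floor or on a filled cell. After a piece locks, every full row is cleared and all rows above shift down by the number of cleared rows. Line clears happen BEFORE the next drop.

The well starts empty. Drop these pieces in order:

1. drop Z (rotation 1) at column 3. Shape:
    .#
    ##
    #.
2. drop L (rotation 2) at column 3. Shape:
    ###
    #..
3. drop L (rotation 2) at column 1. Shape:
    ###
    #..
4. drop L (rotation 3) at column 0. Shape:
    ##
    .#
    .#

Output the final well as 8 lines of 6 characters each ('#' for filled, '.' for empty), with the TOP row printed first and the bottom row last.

Answer: ##....
.#....
.#....
.###..
.#.###
...##.
...##.
...#..

Derivation:
Drop 1: Z rot1 at col 3 lands with bottom-row=0; cleared 0 line(s) (total 0); column heights now [0 0 0 2 3 0], max=3
Drop 2: L rot2 at col 3 lands with bottom-row=2; cleared 0 line(s) (total 0); column heights now [0 0 0 4 4 4], max=4
Drop 3: L rot2 at col 1 lands with bottom-row=3; cleared 0 line(s) (total 0); column heights now [0 5 5 5 4 4], max=5
Drop 4: L rot3 at col 0 lands with bottom-row=5; cleared 0 line(s) (total 0); column heights now [8 8 5 5 4 4], max=8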